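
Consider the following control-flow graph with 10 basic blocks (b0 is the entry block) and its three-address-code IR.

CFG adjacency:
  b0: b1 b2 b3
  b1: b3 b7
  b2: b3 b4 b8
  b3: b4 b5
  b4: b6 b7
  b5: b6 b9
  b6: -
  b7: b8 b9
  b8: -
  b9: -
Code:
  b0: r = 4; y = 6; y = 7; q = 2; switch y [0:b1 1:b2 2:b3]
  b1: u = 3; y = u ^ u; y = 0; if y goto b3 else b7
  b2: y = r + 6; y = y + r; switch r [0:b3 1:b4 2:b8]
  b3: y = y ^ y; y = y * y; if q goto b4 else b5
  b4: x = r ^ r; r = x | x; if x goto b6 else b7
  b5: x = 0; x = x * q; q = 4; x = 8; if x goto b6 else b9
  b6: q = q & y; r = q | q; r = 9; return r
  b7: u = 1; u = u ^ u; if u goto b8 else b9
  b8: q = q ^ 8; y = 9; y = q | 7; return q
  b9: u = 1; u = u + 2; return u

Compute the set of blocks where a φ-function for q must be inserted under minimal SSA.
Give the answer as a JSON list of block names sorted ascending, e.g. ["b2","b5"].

idom tree: b1←b0 b2←b0 b3←b0 b4←b0 b5←b3 b6←b0 b7←b0 b8←b0 b9←b0
Dom at joins:
  b3: preds {b0,b1,b2}: {b0} ∩ {b0,b1} ∩ {b0,b2} = {b0}; idom=b0
  b4: preds {b2,b3}: {b0,b2} ∩ {b0,b3} = {b0}; idom=b0
  b6: preds {b4,b5}: {b0,b4} ∩ {b0,b3,b5} = {b0}; idom=b0
  b7: preds {b1,b4}: {b0,b1} ∩ {b0,b4} = {b0}; idom=b0
  b8: preds {b2,b7}: {b0,b2} ∩ {b0,b7} = {b0}; idom=b0
  b9: preds {b5,b7}: {b0,b3,b5} ∩ {b0,b7} = {b0}; idom=b0

DF walk-up:
  join b3 pred b0: · stop@b0
  join b3 pred b1: b1 stop@b0
  join b3 pred b2: b2 stop@b0
  join b4 pred b2: b2 stop@b0
  join b4 pred b3: b3 stop@b0
  join b6 pred b4: b4 stop@b0
  join b6 pred b5: b5→b3 stop@b0
  join b7 pred b1: b1 stop@b0
  join b7 pred b4: b4 stop@b0
  join b8 pred b2: b2 stop@b0
  join b8 pred b7: b7 stop@b0
  join b9 pred b5: b5→b3 stop@b0
  join b9 pred b7: b7 stop@b0
  DF(b0)=∅
  DF(b1)={b3,b7}
  DF(b2)={b3,b4,b8}
  DF(b3)={b4,b6,b9}
  DF(b4)={b6,b7}
  DF(b5)={b6,b9}
  DF(b6)=∅
  DF(b7)={b8,b9}
  DF(b8)=∅
  DF(b9)=∅

φ for q: defs {b0,b5,b6,b8}
  DF⁺ = {b6,b9}

Answer: ["b6", "b9"]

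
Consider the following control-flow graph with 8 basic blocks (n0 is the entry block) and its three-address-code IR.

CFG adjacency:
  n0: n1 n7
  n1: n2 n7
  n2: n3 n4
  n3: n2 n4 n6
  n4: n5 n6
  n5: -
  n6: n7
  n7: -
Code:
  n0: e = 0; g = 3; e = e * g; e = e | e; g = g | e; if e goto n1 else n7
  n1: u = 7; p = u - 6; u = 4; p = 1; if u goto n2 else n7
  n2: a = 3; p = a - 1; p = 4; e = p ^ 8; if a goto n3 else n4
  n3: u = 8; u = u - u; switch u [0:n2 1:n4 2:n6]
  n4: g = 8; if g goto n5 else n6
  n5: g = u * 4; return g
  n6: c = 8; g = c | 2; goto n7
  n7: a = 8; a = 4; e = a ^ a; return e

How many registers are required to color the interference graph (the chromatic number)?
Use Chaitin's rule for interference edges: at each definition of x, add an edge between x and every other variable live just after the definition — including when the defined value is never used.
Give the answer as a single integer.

def/use:
  n0: def={e,g} ue=∅
  n1: def={p,u} ue=∅
  n2: def={a,e,p} ue=∅
  n3: def={u} ue=∅
  n4: def={g} ue=∅
  n5: def={g} ue={u}
  n6: def={c,g} ue=∅
  n7: def={a,e} ue=∅

Liveness:
  n0: in=∅ out=∅
  n1: in=∅ out={u}
  n2: in={u} out={u}
  n3: in=∅ out={u}
  n4: in={u} out={u}
  n5: in={u} out=∅
  n6: in=∅ out=∅
  n7: in=∅ out=∅

Interfere edges:
  a↔{e,p,u}
  c↔∅
  e↔{a,g,u}
  g↔{e,u}
  p↔{a,u}
  u↔{a,e,g,p}

Registers:
  {a,e,u} pairwise interfere (3-clique) ⇒ χ ≥ 3
  assign a→R1 c→R0 e→R2 g→R1 p→R2 u→R0 — no edge inside a register ⇒ χ ≤ 3
  χ = 3

Answer: 3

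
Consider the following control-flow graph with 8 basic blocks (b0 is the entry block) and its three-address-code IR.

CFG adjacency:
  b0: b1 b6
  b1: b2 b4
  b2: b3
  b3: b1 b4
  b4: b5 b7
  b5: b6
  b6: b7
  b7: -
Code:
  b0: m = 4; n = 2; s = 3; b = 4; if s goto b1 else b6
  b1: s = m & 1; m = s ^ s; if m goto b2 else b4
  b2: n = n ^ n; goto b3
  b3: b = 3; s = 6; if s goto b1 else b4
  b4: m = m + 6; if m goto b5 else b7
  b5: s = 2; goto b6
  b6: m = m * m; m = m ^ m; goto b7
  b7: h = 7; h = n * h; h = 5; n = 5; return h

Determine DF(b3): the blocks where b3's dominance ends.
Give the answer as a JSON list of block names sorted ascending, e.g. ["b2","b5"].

Answer: ["b1", "b4"]

Derivation:
idom tree: b1←b0 b2←b1 b3←b2 b4←b1 b5←b4 b6←b0 b7←b0
Dom∩ at merges:
  b1: preds {b0,b3}: {b0} ∩ {b0,b1,b2,b3} = {b0}; idom=b0
  b4: preds {b1,b3}: {b0,b1} ∩ {b0,b1,b2,b3} = {b0,b1}; idom=b1
  b6: preds {b0,b5}: {b0} ∩ {b0,b1,b4,b5} = {b0}; idom=b0
  b7: preds {b4,b6}: {b0,b1,b4} ∩ {b0,b6} = {b0}; idom=b0

DF walk-up:
  b1←b0: walk · to b0
  b1←b3: walk b3→b2→b1 to b0
  b4←b1: walk · to b1
  b4←b3: walk b3→b2 to b1
  b6←b0: walk · to b0
  b6←b5: walk b5→b4→b1 to b0
  b7←b4: walk b4→b1 to b0
  b7←b6: walk b6 to b0
  DF(b0)=∅
  DF(b1)={b1,b6,b7}
  DF(b2)={b1,b4}
  DF(b3)={b1,b4}
  DF(b4)={b6,b7}
  DF(b5)={b6}
  DF(b6)={b7}
  DF(b7)=∅

DF(b3) = ["b1", "b4"]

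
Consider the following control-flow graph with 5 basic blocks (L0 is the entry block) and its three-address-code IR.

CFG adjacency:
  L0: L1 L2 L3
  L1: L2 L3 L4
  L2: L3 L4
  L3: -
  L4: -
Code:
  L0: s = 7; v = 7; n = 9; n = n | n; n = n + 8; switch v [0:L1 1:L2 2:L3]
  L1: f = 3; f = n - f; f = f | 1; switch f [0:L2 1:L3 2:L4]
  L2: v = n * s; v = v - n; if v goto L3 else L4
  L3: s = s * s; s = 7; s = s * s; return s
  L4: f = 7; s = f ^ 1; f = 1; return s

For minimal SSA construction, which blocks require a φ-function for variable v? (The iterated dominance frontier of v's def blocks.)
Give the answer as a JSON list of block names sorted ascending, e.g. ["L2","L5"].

idom tree: L1←L0 L2←L0 L3←L0 L4←L0
Dom∩ at merges:
  L2: preds {L0,L1}: {L0} ∩ {L0,L1} = {L0}; idom=L0
  L3: preds {L0,L1,L2}: {L0} ∩ {L0,L1} ∩ {L0,L2} = {L0}; idom=L0
  L4: preds {L1,L2}: {L0,L1} ∩ {L0,L2} = {L0}; idom=L0

DF walk-up:
  join L2 pred L0: · stop@L0
  join L2 pred L1: L1 stop@L0
  join L3 pred L0: · stop@L0
  join L3 pred L1: L1 stop@L0
  join L3 pred L2: L2 stop@L0
  join L4 pred L1: L1 stop@L0
  join L4 pred L2: L2 stop@L0
  L0: DF=∅
  L1: DF={L2,L3,L4}
  L2: DF={L3,L4}
  L3: DF=∅
  L4: DF=∅

φ for v: defs {L0,L2}
  DF⁺ = {L3,L4}

Answer: ["L3", "L4"]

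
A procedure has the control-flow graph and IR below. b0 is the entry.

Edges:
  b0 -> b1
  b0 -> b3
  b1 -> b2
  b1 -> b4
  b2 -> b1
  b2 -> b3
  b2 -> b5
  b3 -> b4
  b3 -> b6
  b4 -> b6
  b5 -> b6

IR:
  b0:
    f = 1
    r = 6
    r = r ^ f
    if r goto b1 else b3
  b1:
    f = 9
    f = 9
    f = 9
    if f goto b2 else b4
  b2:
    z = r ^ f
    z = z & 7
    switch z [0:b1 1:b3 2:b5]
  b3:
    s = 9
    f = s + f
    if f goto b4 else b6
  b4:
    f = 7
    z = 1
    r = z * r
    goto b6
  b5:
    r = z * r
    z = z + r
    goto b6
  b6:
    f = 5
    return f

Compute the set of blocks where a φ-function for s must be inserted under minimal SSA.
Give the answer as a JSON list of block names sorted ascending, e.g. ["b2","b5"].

idom tree: b1←b0 b2←b1 b3←b0 b4←b0 b5←b2 b6←b0
Join-block Dom:
  b1: preds {b0,b2}: {b0} ∩ {b0,b1,b2} = {b0}; idom=b0
  b3: preds {b0,b2}: {b0} ∩ {b0,b1,b2} = {b0}; idom=b0
  b4: preds {b1,b3}: {b0,b1} ∩ {b0,b3} = {b0}; idom=b0
  b6: preds {b3,b4,b5}: {b0,b3} ∩ {b0,b4} ∩ {b0,b1,b2,b5} = {b0}; idom=b0

DF walk-up:
  b1←b0: walk · to b0
  b1←b2: walk b2→b1 to b0
  b3←b0: walk · to b0
  b3←b2: walk b2→b1 to b0
  b4←b1: walk b1 to b0
  b4←b3: walk b3 to b0
  b6←b3: walk b3 to b0
  b6←b4: walk b4 to b0
  b6←b5: walk b5→b2→b1 to b0
  b0 → ∅
  b1 → {b1,b3,b4,b6}
  b2 → {b1,b3,b6}
  b3 → {b4,b6}
  b4 → {b6}
  b5 → {b6}
  b6 → ∅

φ for s: defs {b3}
  DF⁺ = {b4,b6}

Answer: ["b4", "b6"]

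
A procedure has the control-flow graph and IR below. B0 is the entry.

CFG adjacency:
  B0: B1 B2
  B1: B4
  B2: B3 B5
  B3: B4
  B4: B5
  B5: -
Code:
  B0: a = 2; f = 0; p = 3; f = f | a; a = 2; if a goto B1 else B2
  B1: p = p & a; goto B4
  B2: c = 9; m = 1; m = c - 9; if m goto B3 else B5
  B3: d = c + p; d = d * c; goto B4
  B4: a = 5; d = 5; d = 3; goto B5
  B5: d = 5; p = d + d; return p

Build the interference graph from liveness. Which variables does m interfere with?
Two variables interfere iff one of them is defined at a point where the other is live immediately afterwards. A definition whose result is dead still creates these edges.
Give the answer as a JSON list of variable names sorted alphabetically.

def/use:
  B0: {a,f,p} / ∅
  B1: {p} / {a,p}
  B2: {c,m} / ∅
  B3: {d} / {c,p}
  B4: {a,d} / ∅
  B5: {d,p} / ∅

Liveness:
  B0: in=∅ out={a,p}
  B1: in={a,p} out=∅
  B2: in={p} out={c,p}
  B3: in={c,p} out=∅
  B4: in=∅ out=∅
  B5: in=∅ out=∅

Interference:
  a↔{f,p}
  c↔{d,m,p}
  d↔{c}
  f↔{a,p}
  m↔{c,p}
  p↔{a,c,f,m}

N(m) = ["c", "p"]

Answer: ["c", "p"]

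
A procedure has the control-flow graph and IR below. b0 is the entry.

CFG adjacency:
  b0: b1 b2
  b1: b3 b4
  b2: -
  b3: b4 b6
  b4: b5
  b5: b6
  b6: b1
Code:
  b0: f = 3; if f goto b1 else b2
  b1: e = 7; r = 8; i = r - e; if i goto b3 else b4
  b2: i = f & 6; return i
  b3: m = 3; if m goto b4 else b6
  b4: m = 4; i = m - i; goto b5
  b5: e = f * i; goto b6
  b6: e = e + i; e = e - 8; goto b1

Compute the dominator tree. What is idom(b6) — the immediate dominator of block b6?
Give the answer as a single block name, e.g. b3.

idom tree: b1←b0 b2←b0 b3←b1 b4←b1 b5←b4 b6←b1
Join-block Dom:
  b1: preds {b0,b6}: {b0} ∩ {b0,b1,b6} = {b0}; idom=b0
  b4: preds {b1,b3}: {b0,b1} ∩ {b0,b1,b3} = {b0,b1}; idom=b1
  b6: preds {b3,b5}: {b0,b1,b3} ∩ {b0,b1,b4,b5} = {b0,b1}; idom=b1

idom(b6) = b1

Answer: b1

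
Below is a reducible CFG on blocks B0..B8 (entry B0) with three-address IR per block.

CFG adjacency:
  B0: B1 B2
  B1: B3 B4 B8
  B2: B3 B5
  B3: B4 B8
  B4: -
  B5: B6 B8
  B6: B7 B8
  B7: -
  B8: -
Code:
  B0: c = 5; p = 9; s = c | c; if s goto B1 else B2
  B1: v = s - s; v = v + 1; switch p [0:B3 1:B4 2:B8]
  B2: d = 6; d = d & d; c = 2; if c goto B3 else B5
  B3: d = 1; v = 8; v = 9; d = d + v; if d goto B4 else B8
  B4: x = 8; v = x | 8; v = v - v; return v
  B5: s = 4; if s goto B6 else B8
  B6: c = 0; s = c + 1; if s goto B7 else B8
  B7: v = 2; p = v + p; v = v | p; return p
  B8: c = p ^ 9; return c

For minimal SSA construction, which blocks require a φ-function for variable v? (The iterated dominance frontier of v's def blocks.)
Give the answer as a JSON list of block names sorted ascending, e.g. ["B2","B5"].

Answer: ["B3", "B4", "B8"]

Working:
idom tree: B1←B0 B2←B0 B3←B0 B4←B0 B5←B2 B6←B5 B7←B6 B8←B0
Join-block Dom:
  B3: preds {B1,B2}: {B0,B1} ∩ {B0,B2} = {B0}; idom=B0
  B4: preds {B1,B3}: {B0,B1} ∩ {B0,B3} = {B0}; idom=B0
  B8: preds {B1,B3,B5,B6}: {B0,B1} ∩ {B0,B3} ∩ {B0,B2,B5} ∩ {B0,B2,B5,B6} = {B0}; idom=B0

DF derivation:
  B3←B1: walk B1 to B0
  B3←B2: walk B2 to B0
  B4←B1: walk B1 to B0
  B4←B3: walk B3 to B0
  B8←B1: walk B1 to B0
  B8←B3: walk B3 to B0
  B8←B5: walk B5→B2 to B0
  B8←B6: walk B6→B5→B2 to B0
  DF(B0)=∅
  DF(B1)={B3,B4,B8}
  DF(B2)={B3,B8}
  DF(B3)={B4,B8}
  DF(B4)=∅
  DF(B5)={B8}
  DF(B6)={B8}
  DF(B7)=∅
  DF(B8)=∅

φ for v: defs {B1,B3,B4,B7}
  DF⁺ = {B3,B4,B8}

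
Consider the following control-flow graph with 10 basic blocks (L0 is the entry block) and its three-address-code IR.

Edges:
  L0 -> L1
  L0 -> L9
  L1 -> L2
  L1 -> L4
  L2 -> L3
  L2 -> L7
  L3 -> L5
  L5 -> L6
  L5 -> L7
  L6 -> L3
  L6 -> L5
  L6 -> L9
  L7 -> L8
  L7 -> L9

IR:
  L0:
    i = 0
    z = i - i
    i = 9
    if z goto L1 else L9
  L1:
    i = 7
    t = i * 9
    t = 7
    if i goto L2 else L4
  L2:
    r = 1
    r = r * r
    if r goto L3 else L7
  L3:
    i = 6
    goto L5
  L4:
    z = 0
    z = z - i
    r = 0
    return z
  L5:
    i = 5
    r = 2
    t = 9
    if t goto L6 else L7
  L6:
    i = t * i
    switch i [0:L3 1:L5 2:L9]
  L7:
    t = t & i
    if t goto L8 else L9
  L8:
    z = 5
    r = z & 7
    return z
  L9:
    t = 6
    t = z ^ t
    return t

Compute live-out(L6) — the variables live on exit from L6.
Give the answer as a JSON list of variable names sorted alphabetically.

Per-block:
  L0: def={i,z} ue=∅
  L1: def={i,t} ue=∅
  L2: def={r} ue=∅
  L3: def={i} ue=∅
  L4: def={r,z} ue={i}
  L5: def={i,r,t} ue=∅
  L6: def={i} ue={i,t}
  L7: def={t} ue={i,t}
  L8: def={r,z} ue=∅
  L9: def={t} ue={z}

Live sets:
  L0: in=∅ out={z}
  L1: in={z} out={i,t,z}
  L2: in={i,t,z} out={i,t,z}
  L3: in={z} out={z}
  L4: in={i} out=∅
  L5: in={z} out={i,t,z}
  L6: in={i,t,z} out={z}
  L7: in={i,t,z} out={z}
  L8: in=∅ out=∅
  L9: in={z} out=∅

live-out(L6) = ["z"]

Answer: ["z"]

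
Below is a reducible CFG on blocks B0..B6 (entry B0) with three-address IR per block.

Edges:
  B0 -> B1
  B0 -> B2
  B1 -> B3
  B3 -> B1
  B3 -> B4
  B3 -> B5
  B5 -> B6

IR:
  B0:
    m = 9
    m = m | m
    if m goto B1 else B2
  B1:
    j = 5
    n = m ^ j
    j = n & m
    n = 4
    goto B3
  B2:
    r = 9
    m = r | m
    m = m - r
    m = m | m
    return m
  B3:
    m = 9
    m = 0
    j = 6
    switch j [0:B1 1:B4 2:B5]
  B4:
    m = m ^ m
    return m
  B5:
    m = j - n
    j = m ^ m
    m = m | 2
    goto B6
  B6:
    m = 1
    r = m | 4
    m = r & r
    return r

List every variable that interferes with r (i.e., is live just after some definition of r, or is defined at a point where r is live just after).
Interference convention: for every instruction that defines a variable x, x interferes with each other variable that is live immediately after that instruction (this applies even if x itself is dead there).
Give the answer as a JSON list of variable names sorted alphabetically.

Answer: ["m"]

Derivation:
Per-block:
  B0: {m} / ∅
  B1: {j,n} / {m}
  B2: {m,r} / {m}
  B3: {j,m} / ∅
  B4: {m} / {m}
  B5: {j,m} / {j,n}
  B6: {m,r} / ∅

Liveness:
  B0: in=∅ out={m}
  B1: in={m} out={n}
  B2: in={m} out=∅
  B3: in={n} out={j,m,n}
  B4: in={m} out=∅
  B5: in={j,n} out=∅
  B6: in=∅ out=∅

Conflict graph:
  j — {m,n}
  m — {j,n,r}
  n — {j,m}
  r — {m}

N(r) = ["m"]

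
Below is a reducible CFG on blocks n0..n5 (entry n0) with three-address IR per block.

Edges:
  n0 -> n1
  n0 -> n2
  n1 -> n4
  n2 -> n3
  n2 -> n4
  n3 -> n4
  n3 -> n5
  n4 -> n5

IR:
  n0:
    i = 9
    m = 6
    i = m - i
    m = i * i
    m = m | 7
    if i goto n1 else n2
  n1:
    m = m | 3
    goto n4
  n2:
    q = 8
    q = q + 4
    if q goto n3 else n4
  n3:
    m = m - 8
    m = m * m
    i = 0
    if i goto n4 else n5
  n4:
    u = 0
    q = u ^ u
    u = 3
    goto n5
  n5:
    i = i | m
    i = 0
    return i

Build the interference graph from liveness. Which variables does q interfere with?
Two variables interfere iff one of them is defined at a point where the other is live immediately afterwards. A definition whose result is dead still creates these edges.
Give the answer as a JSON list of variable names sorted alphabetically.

Answer: ["i", "m"]

Analysis:
Block summaries:
  n0: def={i,m} ue=∅
  n1: def={m} ue={m}
  n2: def={q} ue=∅
  n3: def={i,m} ue={m}
  n4: def={q,u} ue=∅
  n5: def={i} ue={i,m}

Liveness:
  live n0: ∅→{i,m}
  live n1: {i,m}→{i,m}
  live n2: {i,m}→{i,m}
  live n3: {m}→{i,m}
  live n4: {i,m}→{i,m}
  live n5: {i,m}→∅

Interfere edges:
  i↔{m,q,u}
  m↔{i,q,u}
  q↔{i,m}
  u↔{i,m}

N(q) = ["i", "m"]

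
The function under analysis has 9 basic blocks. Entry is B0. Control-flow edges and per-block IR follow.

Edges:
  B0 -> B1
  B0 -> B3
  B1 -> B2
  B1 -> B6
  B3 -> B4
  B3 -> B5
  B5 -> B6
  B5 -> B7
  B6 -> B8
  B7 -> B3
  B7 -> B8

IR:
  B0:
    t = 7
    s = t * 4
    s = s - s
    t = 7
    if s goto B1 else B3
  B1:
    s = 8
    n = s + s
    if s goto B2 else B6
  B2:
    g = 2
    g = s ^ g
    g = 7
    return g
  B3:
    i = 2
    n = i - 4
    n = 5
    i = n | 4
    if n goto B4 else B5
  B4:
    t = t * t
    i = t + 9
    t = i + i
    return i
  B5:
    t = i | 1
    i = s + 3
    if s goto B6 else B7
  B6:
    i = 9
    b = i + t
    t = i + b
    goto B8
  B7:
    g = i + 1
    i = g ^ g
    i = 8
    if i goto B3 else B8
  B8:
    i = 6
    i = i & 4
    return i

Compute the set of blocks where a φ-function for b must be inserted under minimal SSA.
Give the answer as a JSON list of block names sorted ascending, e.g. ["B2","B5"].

idom tree: B1←B0 B2←B1 B3←B0 B4←B3 B5←B3 B6←B0 B7←B5 B8←B0
Dom at joins:
  B3: preds {B0,B7}: {B0} ∩ {B0,B3,B5,B7} = {B0}; idom=B0
  B6: preds {B1,B5}: {B0,B1} ∩ {B0,B3,B5} = {B0}; idom=B0
  B8: preds {B6,B7}: {B0,B6} ∩ {B0,B3,B5,B7} = {B0}; idom=B0

DF derivation:
  B3←B0: walk · to B0
  B3←B7: walk B7→B5→B3 to B0
  B6←B1: walk B1 to B0
  B6←B5: walk B5→B3 to B0
  B8←B6: walk B6 to B0
  B8←B7: walk B7→B5→B3 to B0
  DF(B0)=∅
  DF(B1)={B6}
  DF(B2)=∅
  DF(B3)={B3,B6,B8}
  DF(B4)=∅
  DF(B5)={B3,B6,B8}
  DF(B6)={B8}
  DF(B7)={B3,B8}
  DF(B8)=∅

φ for b: defs {B6}
  DF⁺ = {B8}

Answer: ["B8"]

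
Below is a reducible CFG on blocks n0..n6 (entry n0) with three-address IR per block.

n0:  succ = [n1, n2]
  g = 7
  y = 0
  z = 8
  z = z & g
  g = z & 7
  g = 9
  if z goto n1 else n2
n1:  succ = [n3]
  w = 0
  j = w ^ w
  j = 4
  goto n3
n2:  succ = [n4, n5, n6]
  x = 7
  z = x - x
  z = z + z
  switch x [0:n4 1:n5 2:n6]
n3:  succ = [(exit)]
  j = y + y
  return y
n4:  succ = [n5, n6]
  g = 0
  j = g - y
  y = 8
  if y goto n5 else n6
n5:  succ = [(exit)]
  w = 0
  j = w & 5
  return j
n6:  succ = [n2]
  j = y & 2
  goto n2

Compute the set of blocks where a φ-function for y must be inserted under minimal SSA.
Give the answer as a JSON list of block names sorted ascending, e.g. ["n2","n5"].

idom tree: n1←n0 n2←n0 n3←n1 n4←n2 n5←n2 n6←n2
Dom at joins:
  n2: preds {n0,n6}: {n0} ∩ {n0,n2,n6} = {n0}; idom=n0
  n5: preds {n2,n4}: {n0,n2} ∩ {n0,n2,n4} = {n0,n2}; idom=n2
  n6: preds {n2,n4}: {n0,n2} ∩ {n0,n2,n4} = {n0,n2}; idom=n2

DF derivation:
  n2←n0: walk · to n0
  n2←n6: walk n6→n2 to n0
  n5←n2: walk · to n2
  n5←n4: walk n4 to n2
  n6←n2: walk · to n2
  n6←n4: walk n4 to n2
  n0 → ∅
  n1 → ∅
  n2 → {n2}
  n3 → ∅
  n4 → {n5,n6}
  n5 → ∅
  n6 → {n2}

φ for y: defs {n0,n4}
  DF⁺ = {n2,n5,n6}

Answer: ["n2", "n5", "n6"]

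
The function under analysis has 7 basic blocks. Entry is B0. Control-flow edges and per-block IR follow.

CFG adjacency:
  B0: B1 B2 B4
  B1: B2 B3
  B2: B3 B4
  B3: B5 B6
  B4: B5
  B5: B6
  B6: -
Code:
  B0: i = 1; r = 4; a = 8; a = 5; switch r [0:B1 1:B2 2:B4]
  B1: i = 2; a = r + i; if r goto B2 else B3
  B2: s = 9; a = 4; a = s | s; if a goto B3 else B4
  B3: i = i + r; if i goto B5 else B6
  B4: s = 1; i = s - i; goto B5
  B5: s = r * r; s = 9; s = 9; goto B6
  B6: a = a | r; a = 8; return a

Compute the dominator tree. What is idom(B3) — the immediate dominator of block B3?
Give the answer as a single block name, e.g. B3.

Answer: B0

Derivation:
idom tree: B1←B0 B2←B0 B3←B0 B4←B0 B5←B0 B6←B0
Join-block Dom:
  B2: preds {B0,B1}: {B0} ∩ {B0,B1} = {B0}; idom=B0
  B3: preds {B1,B2}: {B0,B1} ∩ {B0,B2} = {B0}; idom=B0
  B4: preds {B0,B2}: {B0} ∩ {B0,B2} = {B0}; idom=B0
  B5: preds {B3,B4}: {B0,B3} ∩ {B0,B4} = {B0}; idom=B0
  B6: preds {B3,B5}: {B0,B3} ∩ {B0,B5} = {B0}; idom=B0

idom(B3) = B0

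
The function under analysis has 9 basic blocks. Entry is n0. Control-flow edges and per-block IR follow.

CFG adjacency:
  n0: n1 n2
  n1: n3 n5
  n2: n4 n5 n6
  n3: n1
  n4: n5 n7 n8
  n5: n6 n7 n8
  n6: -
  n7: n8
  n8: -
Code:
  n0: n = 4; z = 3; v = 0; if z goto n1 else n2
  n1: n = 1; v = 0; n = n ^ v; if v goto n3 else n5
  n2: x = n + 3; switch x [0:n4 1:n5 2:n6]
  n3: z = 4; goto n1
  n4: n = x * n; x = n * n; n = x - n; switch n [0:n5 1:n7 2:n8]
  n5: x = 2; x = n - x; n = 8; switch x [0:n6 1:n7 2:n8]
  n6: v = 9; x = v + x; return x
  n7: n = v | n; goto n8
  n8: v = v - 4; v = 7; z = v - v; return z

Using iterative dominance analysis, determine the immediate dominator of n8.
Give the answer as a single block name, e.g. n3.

idom tree: n1←n0 n2←n0 n3←n1 n4←n2 n5←n0 n6←n0 n7←n0 n8←n0
Join-block Dom:
  n1: preds {n0,n3}: {n0} ∩ {n0,n1,n3} = {n0}; idom=n0
  n5: preds {n1,n2,n4}: {n0,n1} ∩ {n0,n2} ∩ {n0,n2,n4} = {n0}; idom=n0
  n6: preds {n2,n5}: {n0,n2} ∩ {n0,n5} = {n0}; idom=n0
  n7: preds {n4,n5}: {n0,n2,n4} ∩ {n0,n5} = {n0}; idom=n0
  n8: preds {n4,n5,n7}: {n0,n2,n4} ∩ {n0,n5} ∩ {n0,n7} = {n0}; idom=n0

idom(n8) = n0

Answer: n0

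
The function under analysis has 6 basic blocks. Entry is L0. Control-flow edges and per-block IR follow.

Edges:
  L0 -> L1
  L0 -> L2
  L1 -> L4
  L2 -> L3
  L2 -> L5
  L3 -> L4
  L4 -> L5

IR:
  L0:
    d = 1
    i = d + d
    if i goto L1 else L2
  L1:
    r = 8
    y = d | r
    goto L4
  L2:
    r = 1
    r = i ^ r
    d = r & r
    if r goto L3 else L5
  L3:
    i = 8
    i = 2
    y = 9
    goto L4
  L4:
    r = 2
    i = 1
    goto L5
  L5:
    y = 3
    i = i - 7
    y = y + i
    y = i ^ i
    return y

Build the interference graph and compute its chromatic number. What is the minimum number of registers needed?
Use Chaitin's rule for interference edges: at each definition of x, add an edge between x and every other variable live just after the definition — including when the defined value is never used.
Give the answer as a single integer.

Block summaries:
  L0: {d,i} / ∅
  L1: {r,y} / {d}
  L2: {d,r} / {i}
  L3: {i,y} / ∅
  L4: {i,r} / ∅
  L5: {i,y} / {i}

Backward fixpoint:
  L0: in=∅ out={d,i}
  L1: in={d} out=∅
  L2: in={i} out={i}
  L3: in=∅ out=∅
  L4: in=∅ out={i}
  L5: in={i} out=∅

Conflict graph:
  d: {i,r}
  i: {d,r,y}
  r: {d,i}
  y: {i}

Chromatic number:
  lower bound: {d,i,r} mutually conflict ⇒ χ ≥ 3
  assign d→R1 i→R0 r→R2 y→R1 — no edge inside a register ⇒ χ ≤ 3
  χ = 3

Answer: 3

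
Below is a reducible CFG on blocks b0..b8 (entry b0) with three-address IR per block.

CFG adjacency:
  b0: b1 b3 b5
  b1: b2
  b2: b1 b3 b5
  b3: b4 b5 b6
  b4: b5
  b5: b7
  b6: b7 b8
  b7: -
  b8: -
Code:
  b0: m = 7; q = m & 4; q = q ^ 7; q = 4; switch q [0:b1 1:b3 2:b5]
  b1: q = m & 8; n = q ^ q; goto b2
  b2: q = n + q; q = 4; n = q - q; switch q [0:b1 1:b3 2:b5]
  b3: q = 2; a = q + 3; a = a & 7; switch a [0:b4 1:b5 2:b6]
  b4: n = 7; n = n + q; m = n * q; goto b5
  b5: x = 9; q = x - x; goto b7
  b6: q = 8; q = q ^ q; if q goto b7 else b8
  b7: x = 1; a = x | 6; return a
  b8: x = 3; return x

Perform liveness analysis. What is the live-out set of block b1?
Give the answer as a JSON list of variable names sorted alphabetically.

def/use:
  b0: {m,q} / ∅
  b1: {n,q} / {m}
  b2: {n,q} / {n,q}
  b3: {a,q} / ∅
  b4: {m,n} / {q}
  b5: {q,x} / ∅
  b6: {q} / ∅
  b7: {a,x} / ∅
  b8: {x} / ∅

Live sets:
  b0 li=∅ lo={m}
  b1 li={m} lo={m,n,q}
  b2 li={m,n,q} lo={m}
  b3 li=∅ lo={q}
  b4 li={q} lo=∅
  b5 li=∅ lo=∅
  b6 li=∅ lo=∅
  b7 li=∅ lo=∅
  b8 li=∅ lo=∅

live-out(b1) = ["m", "n", "q"]

Answer: ["m", "n", "q"]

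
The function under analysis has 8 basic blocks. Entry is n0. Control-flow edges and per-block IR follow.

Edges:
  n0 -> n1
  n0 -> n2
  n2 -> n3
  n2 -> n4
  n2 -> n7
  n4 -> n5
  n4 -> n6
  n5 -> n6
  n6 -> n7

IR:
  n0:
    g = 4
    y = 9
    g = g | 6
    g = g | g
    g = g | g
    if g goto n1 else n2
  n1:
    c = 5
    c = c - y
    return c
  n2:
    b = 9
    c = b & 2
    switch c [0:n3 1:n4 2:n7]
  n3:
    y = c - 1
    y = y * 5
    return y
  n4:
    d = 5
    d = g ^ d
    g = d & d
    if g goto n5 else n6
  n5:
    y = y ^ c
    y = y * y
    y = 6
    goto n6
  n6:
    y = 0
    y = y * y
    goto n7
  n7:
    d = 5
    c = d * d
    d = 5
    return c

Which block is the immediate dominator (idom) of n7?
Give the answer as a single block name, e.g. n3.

Answer: n2

Analysis:
idom tree: n1←n0 n2←n0 n3←n2 n4←n2 n5←n4 n6←n4 n7←n2
Dom∩ at merges:
  n6: preds {n4,n5}: {n0,n2,n4} ∩ {n0,n2,n4,n5} = {n0,n2,n4}; idom=n4
  n7: preds {n2,n6}: {n0,n2} ∩ {n0,n2,n4,n6} = {n0,n2}; idom=n2

idom(n7) = n2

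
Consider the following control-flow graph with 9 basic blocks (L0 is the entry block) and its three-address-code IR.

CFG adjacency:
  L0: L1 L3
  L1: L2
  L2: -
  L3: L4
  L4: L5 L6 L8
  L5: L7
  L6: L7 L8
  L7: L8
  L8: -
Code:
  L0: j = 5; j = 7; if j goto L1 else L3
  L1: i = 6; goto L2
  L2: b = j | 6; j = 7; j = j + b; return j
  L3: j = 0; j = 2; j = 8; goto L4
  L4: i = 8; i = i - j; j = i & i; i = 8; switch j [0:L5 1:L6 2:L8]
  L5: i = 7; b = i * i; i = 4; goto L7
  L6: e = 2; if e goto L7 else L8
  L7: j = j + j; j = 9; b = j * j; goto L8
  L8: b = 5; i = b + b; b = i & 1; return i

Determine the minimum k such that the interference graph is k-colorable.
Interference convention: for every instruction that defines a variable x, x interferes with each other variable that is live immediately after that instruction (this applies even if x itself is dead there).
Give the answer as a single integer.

Answer: 3

Derivation:
def/use:
  L0: def={j} ue=∅
  L1: def={i} ue=∅
  L2: def={b,j} ue={j}
  L3: def={j} ue=∅
  L4: def={i,j} ue={j}
  L5: def={b,i} ue=∅
  L6: def={e} ue=∅
  L7: def={b,j} ue={j}
  L8: def={b,i} ue=∅

Liveness:
  live L0: ∅→{j}
  live L1: {j}→{j}
  live L2: {j}→∅
  live L3: ∅→{j}
  live L4: {j}→{j}
  live L5: {j}→{j}
  live L6: {j}→{j}
  live L7: {j}→∅
  live L8: ∅→∅

Interference:
  b: {i,j}
  e: {j}
  i: {b,j}
  j: {b,e,i}

Chromatic number:
  lower bound: {b,i,j} mutually conflict ⇒ χ ≥ 3
  assign b→c1 e→c1 i→c2 j→c0 — no edge inside a register ⇒ χ ≤ 3
  χ = 3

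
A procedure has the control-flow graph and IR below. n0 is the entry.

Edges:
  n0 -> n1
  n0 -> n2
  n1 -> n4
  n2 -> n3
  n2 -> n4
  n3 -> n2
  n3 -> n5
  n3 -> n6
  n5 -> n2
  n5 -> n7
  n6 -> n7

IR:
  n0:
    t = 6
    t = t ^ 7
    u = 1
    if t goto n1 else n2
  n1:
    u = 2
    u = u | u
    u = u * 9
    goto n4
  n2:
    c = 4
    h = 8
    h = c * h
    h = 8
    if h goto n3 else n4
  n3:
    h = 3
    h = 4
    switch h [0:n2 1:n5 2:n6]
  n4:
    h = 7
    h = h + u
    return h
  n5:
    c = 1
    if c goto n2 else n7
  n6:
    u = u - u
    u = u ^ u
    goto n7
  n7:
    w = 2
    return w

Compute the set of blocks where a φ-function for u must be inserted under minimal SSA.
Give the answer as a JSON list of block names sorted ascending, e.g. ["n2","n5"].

idom tree: n1←n0 n2←n0 n3←n2 n4←n0 n5←n3 n6←n3 n7←n3
Join-block Dom:
  n2: preds {n0,n3,n5}: {n0} ∩ {n0,n2,n3} ∩ {n0,n2,n3,n5} = {n0}; idom=n0
  n4: preds {n1,n2}: {n0,n1} ∩ {n0,n2} = {n0}; idom=n0
  n7: preds {n5,n6}: {n0,n2,n3,n5} ∩ {n0,n2,n3,n6} = {n0,n2,n3}; idom=n3

Frontier:
  join n2 pred n0: · stop@n0
  join n2 pred n3: n3→n2 stop@n0
  join n2 pred n5: n5→n3→n2 stop@n0
  join n4 pred n1: n1 stop@n0
  join n4 pred n2: n2 stop@n0
  join n7 pred n5: n5 stop@n3
  join n7 pred n6: n6 stop@n3
  n0 → ∅
  n1 → {n4}
  n2 → {n2,n4}
  n3 → {n2}
  n4 → ∅
  n5 → {n2,n7}
  n6 → {n7}
  n7 → ∅

φ for u: defs {n0,n1,n6}
  DF⁺ = {n4,n7}

Answer: ["n4", "n7"]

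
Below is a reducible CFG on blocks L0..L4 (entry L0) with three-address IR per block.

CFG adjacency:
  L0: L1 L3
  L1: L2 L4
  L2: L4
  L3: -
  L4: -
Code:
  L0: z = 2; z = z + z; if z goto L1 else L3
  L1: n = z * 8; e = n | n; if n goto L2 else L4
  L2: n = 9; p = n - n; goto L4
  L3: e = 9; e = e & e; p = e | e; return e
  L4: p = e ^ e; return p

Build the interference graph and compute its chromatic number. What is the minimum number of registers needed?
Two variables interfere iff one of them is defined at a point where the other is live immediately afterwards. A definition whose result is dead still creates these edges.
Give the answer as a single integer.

Answer: 2

Derivation:
def/use:
  L0: def={z} ue=∅
  L1: def={e,n} ue={z}
  L2: def={n,p} ue=∅
  L3: def={e,p} ue=∅
  L4: def={p} ue={e}

Backward fixpoint:
  L0 li=∅ lo={z}
  L1 li={z} lo={e}
  L2 li={e} lo={e}
  L3 li=∅ lo=∅
  L4 li={e} lo=∅

Interference:
  e: {n,p}
  n: {e}
  p: {e}
  z: ∅

Colouring:
  {e,n} pairwise interfere (2-clique) ⇒ χ ≥ 2
  2-colouring: c0={e,z}  c1={n,p}
  χ = 2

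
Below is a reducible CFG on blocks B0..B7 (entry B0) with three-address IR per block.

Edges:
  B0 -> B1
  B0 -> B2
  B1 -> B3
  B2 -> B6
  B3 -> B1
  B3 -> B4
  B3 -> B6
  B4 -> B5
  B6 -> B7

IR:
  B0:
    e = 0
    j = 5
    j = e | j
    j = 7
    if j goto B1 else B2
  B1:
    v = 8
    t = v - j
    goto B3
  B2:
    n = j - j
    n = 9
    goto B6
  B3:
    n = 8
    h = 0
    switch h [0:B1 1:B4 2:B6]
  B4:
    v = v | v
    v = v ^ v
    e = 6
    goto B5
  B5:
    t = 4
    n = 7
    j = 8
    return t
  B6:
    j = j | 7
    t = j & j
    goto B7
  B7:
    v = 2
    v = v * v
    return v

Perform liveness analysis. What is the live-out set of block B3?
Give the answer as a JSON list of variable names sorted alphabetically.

Answer: ["j", "v"]

Derivation:
def/use:
  B0: {e,j} / ∅
  B1: {t,v} / {j}
  B2: {n} / {j}
  B3: {h,n} / ∅
  B4: {e,v} / {v}
  B5: {j,n,t} / ∅
  B6: {j,t} / {j}
  B7: {v} / ∅

Live sets:
  B0: in=∅ out={j}
  B1: in={j} out={j,v}
  B2: in={j} out={j}
  B3: in={j,v} out={j,v}
  B4: in={v} out=∅
  B5: in=∅ out=∅
  B6: in={j} out=∅
  B7: in=∅ out=∅

live-out(B3) = ["j", "v"]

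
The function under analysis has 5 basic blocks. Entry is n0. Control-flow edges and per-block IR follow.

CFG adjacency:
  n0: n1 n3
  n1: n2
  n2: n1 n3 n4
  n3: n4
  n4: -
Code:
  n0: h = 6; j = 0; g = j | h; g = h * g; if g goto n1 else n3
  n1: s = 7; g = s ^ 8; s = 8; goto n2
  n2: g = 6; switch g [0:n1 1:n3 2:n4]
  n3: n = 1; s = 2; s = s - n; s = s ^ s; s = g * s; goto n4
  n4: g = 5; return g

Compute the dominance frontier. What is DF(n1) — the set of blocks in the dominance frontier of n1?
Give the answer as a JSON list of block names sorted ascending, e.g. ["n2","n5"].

idom tree: n1←n0 n2←n1 n3←n0 n4←n0
Dom at joins:
  n1: preds {n0,n2}: {n0} ∩ {n0,n1,n2} = {n0}; idom=n0
  n3: preds {n0,n2}: {n0} ∩ {n0,n1,n2} = {n0}; idom=n0
  n4: preds {n2,n3}: {n0,n1,n2} ∩ {n0,n3} = {n0}; idom=n0

Frontier:
  n1←n0: walk · to n0
  n1←n2: walk n2→n1 to n0
  n3←n0: walk · to n0
  n3←n2: walk n2→n1 to n0
  n4←n2: walk n2→n1 to n0
  n4←n3: walk n3 to n0
  DF(n0)=∅
  DF(n1)={n1,n3,n4}
  DF(n2)={n1,n3,n4}
  DF(n3)={n4}
  DF(n4)=∅

DF(n1) = ["n1", "n3", "n4"]

Answer: ["n1", "n3", "n4"]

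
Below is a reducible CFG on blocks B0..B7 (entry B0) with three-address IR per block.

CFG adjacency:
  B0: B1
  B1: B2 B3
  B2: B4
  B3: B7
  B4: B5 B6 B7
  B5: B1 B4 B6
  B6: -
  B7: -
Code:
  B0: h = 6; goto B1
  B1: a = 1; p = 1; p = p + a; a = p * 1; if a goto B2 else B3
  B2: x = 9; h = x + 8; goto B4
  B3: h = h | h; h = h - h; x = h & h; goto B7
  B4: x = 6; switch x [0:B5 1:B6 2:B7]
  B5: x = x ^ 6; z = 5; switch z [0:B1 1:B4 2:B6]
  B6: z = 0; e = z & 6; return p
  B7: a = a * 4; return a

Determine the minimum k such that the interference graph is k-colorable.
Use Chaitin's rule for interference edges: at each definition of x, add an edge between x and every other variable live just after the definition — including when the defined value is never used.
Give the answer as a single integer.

Answer: 4

Analysis:
Per-block:
  B0: def={h} ue=∅
  B1: def={a,p} ue=∅
  B2: def={h,x} ue=∅
  B3: def={h,x} ue={h}
  B4: def={x} ue=∅
  B5: def={x,z} ue={x}
  B6: def={e,z} ue={p}
  B7: def={a} ue={a}

Live sets:
  B0: in=∅ out={h}
  B1: in={h} out={a,h,p}
  B2: in={a,p} out={a,h,p}
  B3: in={a,h} out={a}
  B4: in={a,h,p} out={a,h,p,x}
  B5: in={a,h,p,x} out={a,h,p}
  B6: in={p} out=∅
  B7: in={a} out=∅

Conflict graph:
  a: {h,p,x,z}
  e: {p}
  h: {a,p,x,z}
  p: {a,e,h,x,z}
  x: {a,h,p}
  z: {a,h,p}

Chromatic number:
  {a,h,p,x} pairwise interfere (4-clique) ⇒ χ ≥ 4
  4-colouring: c0={p}  c1={a,e}  c2={h}  c3={x,z}
  χ = 4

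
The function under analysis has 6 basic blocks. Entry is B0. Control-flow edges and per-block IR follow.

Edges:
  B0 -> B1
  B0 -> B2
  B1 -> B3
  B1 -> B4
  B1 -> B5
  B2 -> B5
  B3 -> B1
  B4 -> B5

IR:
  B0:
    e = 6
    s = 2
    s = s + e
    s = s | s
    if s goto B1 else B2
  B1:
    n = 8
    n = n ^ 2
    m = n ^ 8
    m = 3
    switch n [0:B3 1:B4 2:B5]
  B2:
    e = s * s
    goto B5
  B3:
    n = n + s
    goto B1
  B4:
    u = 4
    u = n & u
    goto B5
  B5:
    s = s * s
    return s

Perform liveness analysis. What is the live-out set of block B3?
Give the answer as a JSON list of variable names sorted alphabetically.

Answer: ["s"]

Analysis:
Per-block:
  B0 def {e,s} use ∅
  B1 def {m,n} use ∅
  B2 def {e} use {s}
  B3 def {n} use {n,s}
  B4 def {u} use {n}
  B5 def {s} use {s}

Live sets:
  live B0: ∅→{s}
  live B1: {s}→{n,s}
  live B2: {s}→{s}
  live B3: {n,s}→{s}
  live B4: {n,s}→{s}
  live B5: {s}→∅

live-out(B3) = ["s"]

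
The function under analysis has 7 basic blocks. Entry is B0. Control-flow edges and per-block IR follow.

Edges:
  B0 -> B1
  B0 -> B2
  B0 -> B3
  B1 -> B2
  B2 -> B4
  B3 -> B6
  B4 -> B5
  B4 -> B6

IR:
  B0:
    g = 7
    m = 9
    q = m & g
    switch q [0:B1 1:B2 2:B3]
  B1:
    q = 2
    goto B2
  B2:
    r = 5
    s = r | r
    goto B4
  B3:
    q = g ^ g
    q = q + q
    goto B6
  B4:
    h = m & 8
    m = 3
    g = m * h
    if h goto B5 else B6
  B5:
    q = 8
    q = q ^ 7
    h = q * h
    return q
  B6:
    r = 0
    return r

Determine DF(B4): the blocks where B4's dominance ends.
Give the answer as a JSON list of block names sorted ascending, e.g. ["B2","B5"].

idom tree: B1←B0 B2←B0 B3←B0 B4←B2 B5←B4 B6←B0
Join-block Dom:
  B2: preds {B0,B1}: {B0} ∩ {B0,B1} = {B0}; idom=B0
  B6: preds {B3,B4}: {B0,B3} ∩ {B0,B2,B4} = {B0}; idom=B0

DF walk-up:
  B2←B0: walk · to B0
  B2←B1: walk B1 to B0
  B6←B3: walk B3 to B0
  B6←B4: walk B4→B2 to B0
  B0: DF=∅
  B1: DF={B2}
  B2: DF={B6}
  B3: DF={B6}
  B4: DF={B6}
  B5: DF=∅
  B6: DF=∅

DF(B4) = ["B6"]

Answer: ["B6"]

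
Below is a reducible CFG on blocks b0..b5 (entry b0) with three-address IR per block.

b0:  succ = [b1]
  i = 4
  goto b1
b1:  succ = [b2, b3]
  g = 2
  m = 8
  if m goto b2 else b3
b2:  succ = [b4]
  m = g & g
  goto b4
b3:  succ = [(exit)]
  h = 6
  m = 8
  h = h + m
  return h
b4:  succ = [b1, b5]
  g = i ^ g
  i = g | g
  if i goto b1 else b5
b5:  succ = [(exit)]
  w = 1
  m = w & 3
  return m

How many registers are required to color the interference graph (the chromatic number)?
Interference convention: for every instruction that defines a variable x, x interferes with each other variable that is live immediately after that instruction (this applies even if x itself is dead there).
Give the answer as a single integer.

Answer: 3

Working:
Per-block:
  b0: def={i} ue=∅
  b1: def={g,m} ue=∅
  b2: def={m} ue={g}
  b3: def={h,m} ue=∅
  b4: def={g,i} ue={g,i}
  b5: def={m,w} ue=∅

Liveness:
  b0 li=∅ lo={i}
  b1 li={i} lo={g,i}
  b2 li={g,i} lo={g,i}
  b3 li=∅ lo=∅
  b4 li={g,i} lo={i}
  b5 li=∅ lo=∅

Conflict graph:
  g: {i,m}
  h: {m}
  i: {g,m}
  m: {g,h,i}
  w: ∅

Registers:
  lower bound: {g,i,m} mutually conflict ⇒ χ ≥ 3
  3-colouring: r0={m,w}  r1={g,h}  r2={i}
  χ = 3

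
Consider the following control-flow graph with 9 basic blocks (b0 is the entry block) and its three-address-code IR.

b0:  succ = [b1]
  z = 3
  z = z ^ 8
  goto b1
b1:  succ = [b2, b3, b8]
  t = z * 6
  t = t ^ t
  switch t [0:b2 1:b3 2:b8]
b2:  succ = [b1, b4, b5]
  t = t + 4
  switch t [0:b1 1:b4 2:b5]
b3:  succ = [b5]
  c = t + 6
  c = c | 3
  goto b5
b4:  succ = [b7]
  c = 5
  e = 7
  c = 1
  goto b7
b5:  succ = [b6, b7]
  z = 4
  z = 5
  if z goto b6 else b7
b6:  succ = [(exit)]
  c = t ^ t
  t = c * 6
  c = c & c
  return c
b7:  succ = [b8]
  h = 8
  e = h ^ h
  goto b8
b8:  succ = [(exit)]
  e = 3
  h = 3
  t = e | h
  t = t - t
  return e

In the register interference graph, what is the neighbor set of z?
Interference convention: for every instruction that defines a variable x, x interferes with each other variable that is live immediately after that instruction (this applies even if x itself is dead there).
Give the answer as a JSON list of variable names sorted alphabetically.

Answer: ["t"]

Derivation:
Per-block:
  b0: def={z} ue=∅
  b1: def={t} ue={z}
  b2: def={t} ue={t}
  b3: def={c} ue={t}
  b4: def={c,e} ue=∅
  b5: def={z} ue=∅
  b6: def={c,t} ue={t}
  b7: def={e,h} ue=∅
  b8: def={e,h,t} ue=∅

Live sets:
  live b0: ∅→{z}
  live b1: {z}→{t,z}
  live b2: {t,z}→{t,z}
  live b3: {t}→{t}
  live b4: ∅→∅
  live b5: {t}→{t}
  live b6: {t}→∅
  live b7: ∅→∅
  live b8: ∅→∅

Conflict graph:
  c — {t}
  e — {h,t}
  h — {e}
  t — {c,e,z}
  z — {t}

N(z) = ["t"]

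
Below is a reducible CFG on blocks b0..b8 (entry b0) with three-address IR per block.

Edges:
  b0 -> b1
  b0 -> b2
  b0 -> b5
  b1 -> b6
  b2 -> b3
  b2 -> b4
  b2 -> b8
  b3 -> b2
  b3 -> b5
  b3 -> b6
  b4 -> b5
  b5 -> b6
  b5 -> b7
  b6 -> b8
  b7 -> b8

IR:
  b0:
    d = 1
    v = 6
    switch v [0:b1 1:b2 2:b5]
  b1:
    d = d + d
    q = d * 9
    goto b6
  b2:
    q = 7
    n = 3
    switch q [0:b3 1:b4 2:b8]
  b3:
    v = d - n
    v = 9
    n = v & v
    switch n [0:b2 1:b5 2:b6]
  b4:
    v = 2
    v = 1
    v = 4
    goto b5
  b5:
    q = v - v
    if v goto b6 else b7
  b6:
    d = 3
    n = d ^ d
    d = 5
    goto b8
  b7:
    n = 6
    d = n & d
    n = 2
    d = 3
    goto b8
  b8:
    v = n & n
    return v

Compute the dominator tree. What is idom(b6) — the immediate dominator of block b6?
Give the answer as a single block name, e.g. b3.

Answer: b0

Analysis:
idom tree: b1←b0 b2←b0 b3←b2 b4←b2 b5←b0 b6←b0 b7←b5 b8←b0
Dom∩ at merges:
  b2: preds {b0,b3}: {b0} ∩ {b0,b2,b3} = {b0}; idom=b0
  b5: preds {b0,b3,b4}: {b0} ∩ {b0,b2,b3} ∩ {b0,b2,b4} = {b0}; idom=b0
  b6: preds {b1,b3,b5}: {b0,b1} ∩ {b0,b2,b3} ∩ {b0,b5} = {b0}; idom=b0
  b8: preds {b2,b6,b7}: {b0,b2} ∩ {b0,b6} ∩ {b0,b5,b7} = {b0}; idom=b0

idom(b6) = b0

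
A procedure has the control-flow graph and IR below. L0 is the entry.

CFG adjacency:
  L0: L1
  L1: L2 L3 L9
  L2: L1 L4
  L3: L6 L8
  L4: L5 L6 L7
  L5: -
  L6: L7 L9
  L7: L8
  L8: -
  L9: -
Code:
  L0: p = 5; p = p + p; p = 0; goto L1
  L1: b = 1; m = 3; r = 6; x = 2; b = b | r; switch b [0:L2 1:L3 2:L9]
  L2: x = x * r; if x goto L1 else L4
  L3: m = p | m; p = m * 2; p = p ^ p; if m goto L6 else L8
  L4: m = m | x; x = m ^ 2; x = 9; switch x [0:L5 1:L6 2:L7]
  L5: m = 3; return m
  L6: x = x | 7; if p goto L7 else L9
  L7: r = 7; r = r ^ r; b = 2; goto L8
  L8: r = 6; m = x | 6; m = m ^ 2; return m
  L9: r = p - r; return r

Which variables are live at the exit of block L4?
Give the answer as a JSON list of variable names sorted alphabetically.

Answer: ["p", "r", "x"]

Working:
Per-block:
  L0: def={p} ue=∅
  L1: def={b,m,r,x} ue=∅
  L2: def={x} ue={r,x}
  L3: def={m,p} ue={m,p}
  L4: def={m,x} ue={m,x}
  L5: def={m} ue=∅
  L6: def={x} ue={p,x}
  L7: def={b,r} ue=∅
  L8: def={m,r} ue={x}
  L9: def={r} ue={p,r}

Backward fixpoint:
  L0: in=∅ out={p}
  L1: in={p} out={m,p,r,x}
  L2: in={m,p,r,x} out={m,p,r,x}
  L3: in={m,p,r,x} out={p,r,x}
  L4: in={m,p,r,x} out={p,r,x}
  L5: in=∅ out=∅
  L6: in={p,r,x} out={p,r,x}
  L7: in={x} out={x}
  L8: in={x} out=∅
  L9: in={p,r} out=∅

live-out(L4) = ["p", "r", "x"]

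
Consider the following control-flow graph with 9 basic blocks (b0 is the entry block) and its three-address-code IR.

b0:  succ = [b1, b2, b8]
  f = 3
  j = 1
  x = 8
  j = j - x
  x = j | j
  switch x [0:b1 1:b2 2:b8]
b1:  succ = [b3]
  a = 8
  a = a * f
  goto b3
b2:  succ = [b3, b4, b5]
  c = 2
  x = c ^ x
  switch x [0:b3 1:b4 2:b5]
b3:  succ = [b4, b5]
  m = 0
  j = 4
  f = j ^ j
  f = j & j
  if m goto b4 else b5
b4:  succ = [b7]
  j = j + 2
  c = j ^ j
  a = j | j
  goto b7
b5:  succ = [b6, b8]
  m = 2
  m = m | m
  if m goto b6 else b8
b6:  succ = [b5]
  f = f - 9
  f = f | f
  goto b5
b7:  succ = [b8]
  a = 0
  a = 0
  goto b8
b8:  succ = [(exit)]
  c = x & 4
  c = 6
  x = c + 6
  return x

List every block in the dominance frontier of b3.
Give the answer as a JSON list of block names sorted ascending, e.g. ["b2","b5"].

Answer: ["b4", "b5"]

Analysis:
idom tree: b1←b0 b2←b0 b3←b0 b4←b0 b5←b0 b6←b5 b7←b4 b8←b0
Join-block Dom:
  b3: preds {b1,b2}: {b0,b1} ∩ {b0,b2} = {b0}; idom=b0
  b4: preds {b2,b3}: {b0,b2} ∩ {b0,b3} = {b0}; idom=b0
  b5: preds {b2,b3,b6}: {b0,b2} ∩ {b0,b3} ∩ {b0,b5,b6} = {b0}; idom=b0
  b8: preds {b0,b5,b7}: {b0} ∩ {b0,b5} ∩ {b0,b4,b7} = {b0}; idom=b0

DF derivation:
  join b3 pred b1: b1 stop@b0
  join b3 pred b2: b2 stop@b0
  join b4 pred b2: b2 stop@b0
  join b4 pred b3: b3 stop@b0
  join b5 pred b2: b2 stop@b0
  join b5 pred b3: b3 stop@b0
  join b5 pred b6: b6→b5 stop@b0
  join b8 pred b0: · stop@b0
  join b8 pred b5: b5 stop@b0
  join b8 pred b7: b7→b4 stop@b0
  DF(b0)=∅
  DF(b1)={b3}
  DF(b2)={b3,b4,b5}
  DF(b3)={b4,b5}
  DF(b4)={b8}
  DF(b5)={b5,b8}
  DF(b6)={b5}
  DF(b7)={b8}
  DF(b8)=∅

DF(b3) = ["b4", "b5"]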